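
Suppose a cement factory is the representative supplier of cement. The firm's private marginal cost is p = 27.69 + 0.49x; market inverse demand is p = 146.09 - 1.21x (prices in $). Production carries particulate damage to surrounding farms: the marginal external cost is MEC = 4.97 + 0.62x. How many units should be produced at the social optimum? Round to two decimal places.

x* = 48.89

Social marginal cost = private MC + MEC = 32.66 + 1.11x.
Set SMC = demand: 32.66 + 1.11x = 146.09 - 1.21x → x* = 48.8922.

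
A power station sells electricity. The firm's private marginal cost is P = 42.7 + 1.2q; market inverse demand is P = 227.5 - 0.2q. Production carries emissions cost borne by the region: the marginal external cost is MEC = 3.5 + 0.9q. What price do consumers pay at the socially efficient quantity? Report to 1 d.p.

P = 211.7

Social marginal cost = private MC + MEC = 46.2 + 2.1q.
Set SMC = demand: 46.2 + 2.1q = 227.5 - 0.2q → q* = 78.8261.
Consumer price on the demand curve at q*: 227.5 − 0.2×78.8261 = 211.7348.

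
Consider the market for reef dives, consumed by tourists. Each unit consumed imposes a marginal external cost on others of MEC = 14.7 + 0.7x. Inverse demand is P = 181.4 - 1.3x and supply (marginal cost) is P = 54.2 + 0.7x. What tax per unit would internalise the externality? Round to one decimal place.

tax = 43.9 per unit

Social marginal benefit = demand − MEC = 166.7 - 2.0x.
Set SMB = MC: 166.7 - 2.0x = 54.2 + 0.7x → x* = 41.6667.
The Pigouvian tax equals MEC at x*: 14.7 + 0.7×41.6667 = 43.8667.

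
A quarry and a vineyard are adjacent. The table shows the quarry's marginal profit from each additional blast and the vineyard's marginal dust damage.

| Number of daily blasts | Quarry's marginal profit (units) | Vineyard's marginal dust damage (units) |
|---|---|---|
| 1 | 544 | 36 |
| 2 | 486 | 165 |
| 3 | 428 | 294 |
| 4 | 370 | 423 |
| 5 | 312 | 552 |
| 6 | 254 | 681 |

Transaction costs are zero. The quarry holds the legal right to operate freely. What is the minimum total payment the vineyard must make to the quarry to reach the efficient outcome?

Left alone the quarry would choose level 6 (marginal profit stays positive).
Efficient level: k* = 3 (marginal profit ≥ marginal dust damage through 3).
The vineyard must at least cover the quarry's forgone profit from cutting 6→3: 370 + 312 + 254 = 936.

936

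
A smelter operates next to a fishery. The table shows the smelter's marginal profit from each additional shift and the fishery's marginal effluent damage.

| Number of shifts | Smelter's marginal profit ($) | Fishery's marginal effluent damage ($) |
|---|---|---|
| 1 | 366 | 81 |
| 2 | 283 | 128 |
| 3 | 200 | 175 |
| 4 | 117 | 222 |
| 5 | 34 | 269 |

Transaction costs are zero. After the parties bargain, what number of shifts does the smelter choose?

Bargaining reaches the level where marginal profit last exceeds marginal effluent damage.
That holds through level 3 (200 ≥ 175) but not at 4 (117 < 222).

3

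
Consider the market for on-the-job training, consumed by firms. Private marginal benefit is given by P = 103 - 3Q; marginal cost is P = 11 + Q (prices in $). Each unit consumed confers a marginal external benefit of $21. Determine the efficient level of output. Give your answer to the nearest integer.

Social marginal benefit = demand + MEB = 124 - 3Q.
Set SMB = MC: 124 - 3Q = 11 + Q → Q* = 28.2500.

Q* = 28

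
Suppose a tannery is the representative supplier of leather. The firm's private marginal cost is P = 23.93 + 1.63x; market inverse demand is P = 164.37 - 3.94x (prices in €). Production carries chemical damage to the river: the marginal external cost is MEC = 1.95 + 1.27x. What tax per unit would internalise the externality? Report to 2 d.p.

tax = €27.66 per unit

Social marginal cost = private MC + MEC = 25.88 + 2.90x.
Set SMC = demand: 25.88 + 2.90x = 164.37 - 3.94x → x* = 20.2471.
The Pigouvian tax equals MEC at x*: 1.95 + 1.27×20.2471 = 27.6638.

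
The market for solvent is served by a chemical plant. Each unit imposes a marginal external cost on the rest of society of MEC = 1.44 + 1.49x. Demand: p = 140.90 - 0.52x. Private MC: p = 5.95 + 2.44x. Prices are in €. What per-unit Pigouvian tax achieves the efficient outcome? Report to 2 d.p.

Social marginal cost = private MC + MEC = 7.39 + 3.93x.
Set SMC = demand: 7.39 + 3.93x = 140.90 - 0.52x → x* = 30.0022.
The Pigouvian tax equals MEC at x*: 1.44 + 1.49×30.0022 = 46.1433.

tax = €46.14 per unit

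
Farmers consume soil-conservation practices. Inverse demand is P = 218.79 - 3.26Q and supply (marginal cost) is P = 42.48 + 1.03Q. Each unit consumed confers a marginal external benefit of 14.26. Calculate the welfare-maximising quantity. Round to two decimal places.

Social marginal benefit = demand + MEB = 233.05 - 3.26Q.
Set SMB = MC: 233.05 - 3.26Q = 42.48 + 1.03Q → Q* = 44.4219.

Q* = 44.42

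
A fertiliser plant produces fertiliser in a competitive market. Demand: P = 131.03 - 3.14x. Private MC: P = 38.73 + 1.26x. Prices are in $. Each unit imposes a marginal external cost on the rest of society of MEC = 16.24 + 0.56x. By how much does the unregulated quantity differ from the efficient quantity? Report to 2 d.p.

Market equilibrium (private): 38.73 + 1.26x = 131.03 - 3.14x → x_m = 20.9773.
Social marginal cost = private MC + MEC = 54.97 + 1.82x.
Set SMC = demand: 54.97 + 1.82x = 131.03 - 3.14x → x* = 15.3347.
Gap = |20.9773 − 15.3347| = 5.6426.

5.64 units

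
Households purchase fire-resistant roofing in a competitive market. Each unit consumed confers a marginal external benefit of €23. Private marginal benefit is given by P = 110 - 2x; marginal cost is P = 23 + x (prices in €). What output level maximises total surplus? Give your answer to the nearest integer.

x* = 37

Social marginal benefit = demand + MEB = 133 - 2x.
Set SMB = MC: 133 - 2x = 23 + x → x* = 36.6667.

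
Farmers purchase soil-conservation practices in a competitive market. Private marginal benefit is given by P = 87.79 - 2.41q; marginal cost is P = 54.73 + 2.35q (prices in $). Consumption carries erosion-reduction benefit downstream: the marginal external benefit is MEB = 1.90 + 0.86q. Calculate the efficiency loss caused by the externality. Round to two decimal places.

DWL = $7.95

Market equilibrium (private): 54.73 + 2.35q = 87.79 - 2.41q → q_m = 6.9454.
Social marginal benefit = demand + MEB = 89.69 - 1.55q.
Set SMB = MC: 89.69 - 1.55q = 54.73 + 2.35q → q* = 8.9641.
The welfare-loss triangle has base |q_m − q*| and height MEB(q_m) (the vertical gap between SMB and MC is zero at q* and MEB at q_m).
DWL = ½ × 2.0187 × 7.8730 = 7.9466.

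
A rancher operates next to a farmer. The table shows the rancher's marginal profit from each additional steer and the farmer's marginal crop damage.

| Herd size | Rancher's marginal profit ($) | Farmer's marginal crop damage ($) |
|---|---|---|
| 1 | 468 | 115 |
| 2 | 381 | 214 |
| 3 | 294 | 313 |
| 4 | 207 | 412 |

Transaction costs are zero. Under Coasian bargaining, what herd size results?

Bargaining reaches the level where marginal profit last exceeds marginal crop damage.
That holds through level 2 (381 ≥ 214) but not at 3 (294 < 313).

2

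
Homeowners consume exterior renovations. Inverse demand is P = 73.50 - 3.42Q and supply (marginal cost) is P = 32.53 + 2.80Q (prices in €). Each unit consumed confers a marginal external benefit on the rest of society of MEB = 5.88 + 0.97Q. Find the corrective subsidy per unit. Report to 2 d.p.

subsidy = €14.54 per unit

Social marginal benefit = demand + MEB = 79.38 - 2.45Q.
Set SMB = MC: 79.38 - 2.45Q = 32.53 + 2.80Q → Q* = 8.9238.
The Pigouvian subsidy equals MEB at Q*: 5.88 + 0.97×8.9238 = 14.5361.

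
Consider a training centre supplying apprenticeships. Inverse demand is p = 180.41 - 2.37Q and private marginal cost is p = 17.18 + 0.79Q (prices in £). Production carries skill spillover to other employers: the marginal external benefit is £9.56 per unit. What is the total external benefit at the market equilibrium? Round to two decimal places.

£493.82

Market equilibrium (private): 17.18 + 0.79Q = 180.41 - 2.37Q → Q_m = 51.6551.
Total external benefit = MEB × Q_m = 9.56 × 51.6551 = 493.8228.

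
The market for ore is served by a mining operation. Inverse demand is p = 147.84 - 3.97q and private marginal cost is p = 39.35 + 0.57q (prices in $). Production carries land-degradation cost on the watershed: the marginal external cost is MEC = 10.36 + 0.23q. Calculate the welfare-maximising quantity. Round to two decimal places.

Social marginal cost = private MC + MEC = 49.71 + 0.80q.
Set SMC = demand: 49.71 + 0.80q = 147.84 - 3.97q → q* = 20.5723.

q* = 20.57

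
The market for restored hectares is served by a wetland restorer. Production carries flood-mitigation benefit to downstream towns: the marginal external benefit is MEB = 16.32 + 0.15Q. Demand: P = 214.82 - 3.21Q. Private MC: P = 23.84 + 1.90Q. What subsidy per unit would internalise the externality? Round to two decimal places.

Social marginal cost = private MC − MEB = 7.52 + 1.75Q.
Set SMC = demand: 7.52 + 1.75Q = 214.82 - 3.21Q → Q* = 41.7944.
The Pigouvian subsidy equals MEB at Q*: 16.32 + 0.15×41.7944 = 22.5892.

subsidy = 22.59 per unit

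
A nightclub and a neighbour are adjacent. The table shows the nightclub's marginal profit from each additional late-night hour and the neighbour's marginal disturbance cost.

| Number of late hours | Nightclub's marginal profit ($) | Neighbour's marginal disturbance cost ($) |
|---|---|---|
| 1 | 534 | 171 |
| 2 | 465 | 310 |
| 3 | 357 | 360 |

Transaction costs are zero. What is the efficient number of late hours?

2

Bargaining reaches the level where marginal profit last exceeds marginal disturbance cost.
That holds through level 2 (465 ≥ 310) but not at 3 (357 < 360).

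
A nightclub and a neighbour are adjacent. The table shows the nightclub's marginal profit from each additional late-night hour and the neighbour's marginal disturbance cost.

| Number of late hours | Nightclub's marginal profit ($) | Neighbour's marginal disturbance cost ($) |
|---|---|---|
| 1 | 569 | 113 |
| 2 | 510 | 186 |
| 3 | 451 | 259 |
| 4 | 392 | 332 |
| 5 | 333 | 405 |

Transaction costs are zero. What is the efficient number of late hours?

Bargaining reaches the level where marginal profit last exceeds marginal disturbance cost.
That holds through level 4 (392 ≥ 332) but not at 5 (333 < 405).

4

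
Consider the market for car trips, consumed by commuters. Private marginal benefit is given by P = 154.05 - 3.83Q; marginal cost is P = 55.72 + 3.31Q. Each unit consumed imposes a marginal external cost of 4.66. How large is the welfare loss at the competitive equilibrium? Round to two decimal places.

DWL = 1.52

Market equilibrium (private): 55.72 + 3.31Q = 154.05 - 3.83Q → Q_m = 13.7717.
Social marginal benefit = demand − MEC = 149.39 - 3.83Q.
Set SMB = MC: 149.39 - 3.83Q = 55.72 + 3.31Q → Q* = 13.1190.
The loss is the area between SMB and MC from Q* to Q_m; with linear curves that's a triangle of height MEC(Q_m).
DWL = ½ × 0.6527 × 4.6600 = 1.5208.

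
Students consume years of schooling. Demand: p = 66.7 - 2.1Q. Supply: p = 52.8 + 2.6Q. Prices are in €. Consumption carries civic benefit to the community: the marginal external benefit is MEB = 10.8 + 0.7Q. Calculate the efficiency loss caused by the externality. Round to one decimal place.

DWL = €20.7

Market equilibrium (private): 52.8 + 2.6Q = 66.7 - 2.1Q → Q_m = 2.9574.
Social marginal benefit = demand + MEB = 77.5 - 1.4Q.
Set SMB = MC: 77.5 - 1.4Q = 52.8 + 2.6Q → Q* = 6.1750.
The welfare-loss triangle has base |Q_m − Q*| and height MEB(Q_m) (the vertical gap between SMB and MC is zero at Q* and MEB at Q_m).
DWL = ½ × 3.2176 × 12.8702 = 20.7056.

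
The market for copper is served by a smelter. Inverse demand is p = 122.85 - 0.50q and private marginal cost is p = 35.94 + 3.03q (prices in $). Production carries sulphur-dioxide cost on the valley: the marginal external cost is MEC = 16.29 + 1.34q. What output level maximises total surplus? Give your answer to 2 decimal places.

Social marginal cost = private MC + MEC = 52.23 + 4.37q.
Set SMC = demand: 52.23 + 4.37q = 122.85 - 0.50q → q* = 14.5010.

q* = 14.50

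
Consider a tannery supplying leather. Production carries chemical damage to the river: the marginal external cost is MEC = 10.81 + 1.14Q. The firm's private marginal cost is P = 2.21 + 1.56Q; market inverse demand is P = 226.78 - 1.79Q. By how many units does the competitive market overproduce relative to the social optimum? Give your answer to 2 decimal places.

Market equilibrium (private): 2.21 + 1.56Q = 226.78 - 1.79Q → Q_m = 67.0358.
Social marginal cost = private MC + MEC = 13.02 + 2.70Q.
Set SMC = demand: 13.02 + 2.70Q = 226.78 - 1.79Q → Q* = 47.6080.
Gap = |67.0358 − 47.6080| = 19.4278.

19.43 units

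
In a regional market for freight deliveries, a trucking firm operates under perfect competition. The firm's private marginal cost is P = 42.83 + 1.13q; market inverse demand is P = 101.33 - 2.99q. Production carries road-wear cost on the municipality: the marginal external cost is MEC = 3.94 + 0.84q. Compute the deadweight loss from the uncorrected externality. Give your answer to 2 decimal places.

Market equilibrium (private): 42.83 + 1.13q = 101.33 - 2.99q → q_m = 14.1990.
Social marginal cost = private MC + MEC = 46.77 + 1.97q.
Set SMC = demand: 46.77 + 1.97q = 101.33 - 2.99q → q* = 11.0000.
Between q* and q_m the wedge SMC − demand runs linearly from 0 to MEC(q_m), so the loss is a triangle.
DWL = ½ × 3.1990 × 15.8672 = 25.3796.

DWL = 25.38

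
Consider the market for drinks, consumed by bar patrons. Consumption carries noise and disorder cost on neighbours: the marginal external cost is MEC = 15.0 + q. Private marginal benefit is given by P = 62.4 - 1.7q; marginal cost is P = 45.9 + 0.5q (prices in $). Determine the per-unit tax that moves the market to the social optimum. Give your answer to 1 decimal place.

tax = $15.5 per unit

Social marginal benefit = demand − MEC = 47.4 - 2.7q.
Set SMB = MC: 47.4 - 2.7q = 45.9 + 0.5q → q* = 0.4688.
The Pigouvian tax equals MEC at q*: 15.0 + 1.0×0.4688 = 15.4688.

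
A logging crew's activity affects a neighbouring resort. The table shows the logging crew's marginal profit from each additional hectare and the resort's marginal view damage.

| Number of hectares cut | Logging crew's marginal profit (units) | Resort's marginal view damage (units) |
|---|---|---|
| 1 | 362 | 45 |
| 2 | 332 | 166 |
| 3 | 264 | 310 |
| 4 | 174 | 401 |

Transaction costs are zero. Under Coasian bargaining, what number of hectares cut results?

Bargaining reaches the level where marginal profit last exceeds marginal view damage.
That holds through level 2 (332 ≥ 166) but not at 3 (264 < 310).

2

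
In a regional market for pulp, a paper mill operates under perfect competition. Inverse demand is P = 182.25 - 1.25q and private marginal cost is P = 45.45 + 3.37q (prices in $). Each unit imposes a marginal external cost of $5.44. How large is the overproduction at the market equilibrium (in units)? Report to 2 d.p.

1.18 units

Market equilibrium (private): 45.45 + 3.37q = 182.25 - 1.25q → q_m = 29.6104.
Social marginal cost = private MC + MEC = 50.89 + 3.37q.
Set SMC = demand: 50.89 + 3.37q = 182.25 - 1.25q → q* = 28.4329.
Gap = |29.6104 − 28.4329| = 1.1775.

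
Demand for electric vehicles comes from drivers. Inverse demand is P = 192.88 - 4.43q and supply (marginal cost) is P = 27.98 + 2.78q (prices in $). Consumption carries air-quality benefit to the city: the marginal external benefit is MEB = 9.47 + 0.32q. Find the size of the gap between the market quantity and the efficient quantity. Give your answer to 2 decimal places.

Market equilibrium (private): 27.98 + 2.78q = 192.88 - 4.43q → q_m = 22.8710.
Social marginal benefit = demand + MEB = 202.35 - 4.11q.
Set SMB = MC: 202.35 - 4.11q = 27.98 + 2.78q → q* = 25.3077.
Gap = |22.8710 − 25.3077| = 2.4367.

2.44 units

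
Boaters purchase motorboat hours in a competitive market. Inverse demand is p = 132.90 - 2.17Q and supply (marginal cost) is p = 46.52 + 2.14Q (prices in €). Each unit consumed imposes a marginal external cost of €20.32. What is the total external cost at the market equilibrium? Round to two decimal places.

Market equilibrium (private): 46.52 + 2.14Q = 132.90 - 2.17Q → Q_m = 20.0418.
Total external cost = MEC × Q_m = 20.32 × 20.0418 = 407.2494.

€407.25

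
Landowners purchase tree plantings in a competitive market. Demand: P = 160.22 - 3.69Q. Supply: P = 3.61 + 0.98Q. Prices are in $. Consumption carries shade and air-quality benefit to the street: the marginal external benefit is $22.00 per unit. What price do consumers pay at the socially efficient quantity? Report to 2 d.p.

Social marginal benefit = demand + MEB = 182.22 - 3.69Q.
Set SMB = MC: 182.22 - 3.69Q = 3.61 + 0.98Q → Q* = 38.2463.
Consumer price on the demand curve at Q*: 160.22 − 3.69×38.2463 = 19.0912.

P = $19.09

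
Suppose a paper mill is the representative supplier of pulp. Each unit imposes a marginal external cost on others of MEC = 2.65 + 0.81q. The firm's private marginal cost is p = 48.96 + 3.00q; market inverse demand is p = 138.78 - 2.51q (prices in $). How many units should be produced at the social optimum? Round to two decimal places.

Social marginal cost = private MC + MEC = 51.61 + 3.81q.
Set SMC = demand: 51.61 + 3.81q = 138.78 - 2.51q → q* = 13.7927.

q* = 13.79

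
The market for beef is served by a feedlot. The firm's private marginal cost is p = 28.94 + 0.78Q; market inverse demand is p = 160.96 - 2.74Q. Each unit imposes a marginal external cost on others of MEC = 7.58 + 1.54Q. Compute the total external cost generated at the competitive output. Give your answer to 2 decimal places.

1367.43

Market equilibrium (private): 28.94 + 0.78Q = 160.96 - 2.74Q → Q_m = 37.5057.
Total external cost = ∫₀^{Q_m} (7.58 + 1.54Q) dQ = 7.58×37.5057 + ½×1.54×37.5057² = 1367.4349.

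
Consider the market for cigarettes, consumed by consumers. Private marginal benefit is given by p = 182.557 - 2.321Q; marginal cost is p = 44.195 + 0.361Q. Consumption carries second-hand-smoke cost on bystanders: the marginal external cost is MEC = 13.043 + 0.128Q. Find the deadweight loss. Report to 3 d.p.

DWL = 68.680

Market equilibrium (private): 44.195 + 0.361Q = 182.557 - 2.321Q → Q_m = 51.5891.
Social marginal benefit = demand − MEC = 169.514 - 2.449Q.
Set SMB = MC: 169.514 - 2.449Q = 44.195 + 0.361Q → Q* = 44.5975.
The welfare-loss triangle has base |Q_m − Q*| and height MEC(Q_m) (the vertical gap between SMB and MC is zero at Q* and MEC at Q_m).
DWL = ½ × 6.9916 × 19.6464 = 68.6799.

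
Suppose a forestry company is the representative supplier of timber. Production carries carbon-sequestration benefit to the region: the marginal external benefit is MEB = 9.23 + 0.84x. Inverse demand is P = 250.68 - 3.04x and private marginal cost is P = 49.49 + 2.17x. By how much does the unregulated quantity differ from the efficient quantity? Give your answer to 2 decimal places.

Market equilibrium (private): 49.49 + 2.17x = 250.68 - 3.04x → x_m = 38.6161.
Social marginal cost = private MC − MEB = 40.26 + 1.33x.
Set SMC = demand: 40.26 + 1.33x = 250.68 - 3.04x → x* = 48.1510.
Gap = |38.6161 − 48.1510| = 9.5349.

9.53 units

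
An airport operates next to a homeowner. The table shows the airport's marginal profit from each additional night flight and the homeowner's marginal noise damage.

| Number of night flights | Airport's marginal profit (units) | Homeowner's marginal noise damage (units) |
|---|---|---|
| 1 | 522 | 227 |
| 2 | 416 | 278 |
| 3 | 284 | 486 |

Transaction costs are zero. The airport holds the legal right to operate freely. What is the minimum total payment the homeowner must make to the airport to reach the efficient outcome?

Left alone the airport would choose level 3 (marginal profit stays positive).
Efficient level: k* = 2 (marginal profit ≥ marginal noise damage through 2).
The homeowner must at least cover the airport's forgone profit from cutting 3→2: 284 = 284.

284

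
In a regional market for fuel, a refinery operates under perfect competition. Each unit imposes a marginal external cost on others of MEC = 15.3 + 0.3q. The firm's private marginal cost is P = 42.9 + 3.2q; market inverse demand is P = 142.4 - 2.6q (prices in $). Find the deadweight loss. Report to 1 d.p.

Market equilibrium (private): 42.9 + 3.2q = 142.4 - 2.6q → q_m = 17.1552.
Social marginal cost = private MC + MEC = 58.2 + 3.5q.
Set SMC = demand: 58.2 + 3.5q = 142.4 - 2.6q → q* = 13.8033.
The loss is the area between SMC and demand from q* to q_m; with linear curves that's a triangle of height MEC(q_m).
DWL = ½ × 3.3519 × 20.4466 = 34.2675.

DWL = $34.3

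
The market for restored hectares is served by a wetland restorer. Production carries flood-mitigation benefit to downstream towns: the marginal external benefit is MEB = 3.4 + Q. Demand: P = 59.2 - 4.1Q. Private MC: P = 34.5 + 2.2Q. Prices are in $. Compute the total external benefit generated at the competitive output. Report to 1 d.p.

$21.0

Market equilibrium (private): 34.5 + 2.2Q = 59.2 - 4.1Q → Q_m = 3.9206.
Total external benefit = ∫₀^{Q_m} (3.4 + 1.0Q) dQ = 3.4×3.9206 + ½×1.0×3.9206² = 21.0156.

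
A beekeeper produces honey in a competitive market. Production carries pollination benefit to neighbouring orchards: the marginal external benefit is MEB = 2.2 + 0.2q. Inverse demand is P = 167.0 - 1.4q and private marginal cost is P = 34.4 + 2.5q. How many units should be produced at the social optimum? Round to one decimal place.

q* = 36.4

Social marginal cost = private MC − MEB = 32.2 + 2.3q.
Set SMC = demand: 32.2 + 2.3q = 167.0 - 1.4q → q* = 36.4324.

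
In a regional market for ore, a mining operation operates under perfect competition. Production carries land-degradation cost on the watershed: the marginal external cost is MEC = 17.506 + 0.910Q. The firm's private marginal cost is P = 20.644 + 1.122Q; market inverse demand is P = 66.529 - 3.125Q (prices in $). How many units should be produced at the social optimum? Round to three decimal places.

Social marginal cost = private MC + MEC = 38.150 + 2.032Q.
Set SMC = demand: 38.150 + 2.032Q = 66.529 - 3.125Q → Q* = 5.5030.

Q* = 5.503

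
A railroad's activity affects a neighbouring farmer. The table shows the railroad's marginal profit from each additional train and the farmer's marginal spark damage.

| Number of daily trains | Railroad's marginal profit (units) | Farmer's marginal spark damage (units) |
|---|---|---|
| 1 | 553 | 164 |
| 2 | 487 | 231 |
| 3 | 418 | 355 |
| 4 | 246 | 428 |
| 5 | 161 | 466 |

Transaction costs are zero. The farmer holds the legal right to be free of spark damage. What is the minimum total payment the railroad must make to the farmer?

Efficient level: marginal profit ≥ marginal spark damage through level 3, so k* = 3.
With the farmer holding the right, the railroad must at least compensate total damage at k*: 164 + 231 + 355 = 750.

750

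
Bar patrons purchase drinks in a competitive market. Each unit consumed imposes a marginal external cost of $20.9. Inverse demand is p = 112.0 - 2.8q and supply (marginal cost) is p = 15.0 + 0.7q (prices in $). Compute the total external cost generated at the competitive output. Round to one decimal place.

Market equilibrium (private): 15.0 + 0.7q = 112.0 - 2.8q → q_m = 27.7143.
Total external cost = MEC × q_m = 20.9 × 27.7143 = 579.2289.

$579.2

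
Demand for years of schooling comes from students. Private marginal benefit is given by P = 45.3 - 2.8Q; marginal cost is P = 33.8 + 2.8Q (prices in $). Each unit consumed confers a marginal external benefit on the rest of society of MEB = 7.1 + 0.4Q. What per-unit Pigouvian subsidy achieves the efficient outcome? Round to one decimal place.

Social marginal benefit = demand + MEB = 52.4 - 2.4Q.
Set SMB = MC: 52.4 - 2.4Q = 33.8 + 2.8Q → Q* = 3.5769.
The Pigouvian subsidy equals MEB at Q*: 7.1 + 0.4×3.5769 = 8.5308.

subsidy = $8.5 per unit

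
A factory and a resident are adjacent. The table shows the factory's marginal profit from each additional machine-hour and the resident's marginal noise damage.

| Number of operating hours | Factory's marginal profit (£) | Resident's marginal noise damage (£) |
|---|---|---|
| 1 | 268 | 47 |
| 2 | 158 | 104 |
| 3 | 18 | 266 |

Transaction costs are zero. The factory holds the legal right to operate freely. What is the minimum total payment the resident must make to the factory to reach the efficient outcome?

Left alone the factory would choose level 3 (marginal profit stays positive).
Efficient level: k* = 2 (marginal profit ≥ marginal noise damage through 2).
The resident must at least cover the factory's forgone profit from cutting 3→2: 18 = 18.

£18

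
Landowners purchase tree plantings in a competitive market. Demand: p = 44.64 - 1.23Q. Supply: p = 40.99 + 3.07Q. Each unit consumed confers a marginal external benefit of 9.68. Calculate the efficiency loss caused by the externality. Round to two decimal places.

DWL = 10.90

Market equilibrium (private): 40.99 + 3.07Q = 44.64 - 1.23Q → Q_m = 0.8488.
Social marginal benefit = demand + MEB = 54.32 - 1.23Q.
Set SMB = MC: 54.32 - 1.23Q = 40.99 + 3.07Q → Q* = 3.1000.
Between Q* and Q_m the wedge SMB − MC runs linearly from 0 to MEB(Q_m), so the loss is a triangle.
DWL = ½ × 2.2512 × 9.6800 = 10.8958.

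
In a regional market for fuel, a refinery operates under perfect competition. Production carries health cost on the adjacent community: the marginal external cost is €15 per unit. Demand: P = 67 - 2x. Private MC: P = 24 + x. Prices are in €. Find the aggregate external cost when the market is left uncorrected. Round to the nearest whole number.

€215

Market equilibrium (private): 24 + x = 67 - 2x → x_m = 14.3333.
Total external cost = MEC × x_m = 15 × 14.3333 = 214.9995.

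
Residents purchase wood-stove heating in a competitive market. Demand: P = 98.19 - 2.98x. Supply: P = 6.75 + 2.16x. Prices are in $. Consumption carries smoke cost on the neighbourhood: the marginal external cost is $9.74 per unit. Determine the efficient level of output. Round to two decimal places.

x* = 15.89

Social marginal benefit = demand − MEC = 88.45 - 2.98x.
Set SMB = MC: 88.45 - 2.98x = 6.75 + 2.16x → x* = 15.8949.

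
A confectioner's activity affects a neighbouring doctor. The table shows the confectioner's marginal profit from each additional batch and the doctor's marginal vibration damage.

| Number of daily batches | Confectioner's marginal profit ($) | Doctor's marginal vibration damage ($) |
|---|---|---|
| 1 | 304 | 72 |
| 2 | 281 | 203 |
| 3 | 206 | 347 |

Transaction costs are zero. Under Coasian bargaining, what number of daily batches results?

Bargaining reaches the level where marginal profit last exceeds marginal vibration damage.
That holds through level 2 (281 ≥ 203) but not at 3 (206 < 347).

2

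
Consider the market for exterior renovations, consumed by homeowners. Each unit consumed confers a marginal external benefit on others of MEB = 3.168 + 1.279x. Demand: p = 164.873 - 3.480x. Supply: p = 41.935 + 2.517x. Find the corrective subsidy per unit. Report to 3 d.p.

subsidy = 37.354 per unit

Social marginal benefit = demand + MEB = 168.041 - 2.201x.
Set SMB = MC: 168.041 - 2.201x = 41.935 + 2.517x → x* = 26.7287.
The Pigouvian subsidy equals MEB at x*: 3.168 + 1.279×26.7287 = 37.3540.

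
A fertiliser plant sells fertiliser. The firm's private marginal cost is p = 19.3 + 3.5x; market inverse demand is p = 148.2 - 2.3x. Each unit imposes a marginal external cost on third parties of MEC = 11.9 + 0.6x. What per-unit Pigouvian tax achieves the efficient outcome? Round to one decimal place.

Social marginal cost = private MC + MEC = 31.2 + 4.1x.
Set SMC = demand: 31.2 + 4.1x = 148.2 - 2.3x → x* = 18.2813.
The Pigouvian tax equals MEC at x*: 11.9 + 0.6×18.2813 = 22.8688.

tax = 22.9 per unit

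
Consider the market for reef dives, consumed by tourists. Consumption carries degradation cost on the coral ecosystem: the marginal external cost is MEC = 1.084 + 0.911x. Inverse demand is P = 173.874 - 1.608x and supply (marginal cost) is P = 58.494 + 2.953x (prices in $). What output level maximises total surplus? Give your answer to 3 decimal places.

Social marginal benefit = demand − MEC = 172.790 - 2.519x.
Set SMB = MC: 172.790 - 2.519x = 58.494 + 2.953x → x* = 20.8874.

x* = 20.887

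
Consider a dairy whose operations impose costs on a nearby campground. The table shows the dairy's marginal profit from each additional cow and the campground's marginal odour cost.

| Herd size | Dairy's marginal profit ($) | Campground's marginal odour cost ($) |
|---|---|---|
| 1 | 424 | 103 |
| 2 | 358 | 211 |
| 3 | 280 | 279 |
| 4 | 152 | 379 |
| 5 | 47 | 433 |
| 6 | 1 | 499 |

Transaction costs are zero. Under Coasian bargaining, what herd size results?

3

Bargaining reaches the level where marginal profit last exceeds marginal odour cost.
That holds through level 3 (280 ≥ 279) but not at 4 (152 < 379).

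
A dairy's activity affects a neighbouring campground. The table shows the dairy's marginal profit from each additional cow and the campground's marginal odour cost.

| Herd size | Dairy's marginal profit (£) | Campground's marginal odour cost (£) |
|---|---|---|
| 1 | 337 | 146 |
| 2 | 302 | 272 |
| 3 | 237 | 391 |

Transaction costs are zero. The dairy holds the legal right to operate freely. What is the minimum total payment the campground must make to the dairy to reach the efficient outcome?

Left alone the dairy would choose level 3 (marginal profit stays positive).
Efficient level: k* = 2 (marginal profit ≥ marginal odour cost through 2).
The campground must at least cover the dairy's forgone profit from cutting 3→2: 237 = 237.

£237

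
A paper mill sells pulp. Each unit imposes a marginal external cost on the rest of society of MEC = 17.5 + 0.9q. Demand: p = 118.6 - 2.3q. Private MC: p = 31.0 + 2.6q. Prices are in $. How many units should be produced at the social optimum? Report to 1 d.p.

Social marginal cost = private MC + MEC = 48.5 + 3.5q.
Set SMC = demand: 48.5 + 3.5q = 118.6 - 2.3q → q* = 12.0862.

q* = 12.1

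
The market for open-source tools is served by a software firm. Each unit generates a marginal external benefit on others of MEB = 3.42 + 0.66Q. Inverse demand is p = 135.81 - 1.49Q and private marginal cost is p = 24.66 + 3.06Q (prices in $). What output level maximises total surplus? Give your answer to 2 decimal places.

Social marginal cost = private MC − MEB = 21.24 + 2.40Q.
Set SMC = demand: 21.24 + 2.40Q = 135.81 - 1.49Q → Q* = 29.4524.

Q* = 29.45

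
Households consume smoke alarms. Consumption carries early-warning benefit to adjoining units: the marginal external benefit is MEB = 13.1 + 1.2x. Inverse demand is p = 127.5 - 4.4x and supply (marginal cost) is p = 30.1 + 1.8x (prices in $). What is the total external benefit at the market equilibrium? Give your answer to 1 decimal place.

$353.9

Market equilibrium (private): 30.1 + 1.8x = 127.5 - 4.4x → x_m = 15.7097.
Total external benefit = ∫₀^{x_m} (13.1 + 1.2x) dx = 13.1×15.7097 + ½×1.2×15.7097² = 353.8739.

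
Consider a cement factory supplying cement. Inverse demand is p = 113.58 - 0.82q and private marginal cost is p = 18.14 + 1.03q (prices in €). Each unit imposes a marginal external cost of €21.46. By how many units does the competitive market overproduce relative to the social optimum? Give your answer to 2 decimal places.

Market equilibrium (private): 18.14 + 1.03q = 113.58 - 0.82q → q_m = 51.5892.
Social marginal cost = private MC + MEC = 39.60 + 1.03q.
Set SMC = demand: 39.60 + 1.03q = 113.58 - 0.82q → q* = 39.9892.
Gap = |51.5892 − 39.9892| = 11.6000.

11.60 units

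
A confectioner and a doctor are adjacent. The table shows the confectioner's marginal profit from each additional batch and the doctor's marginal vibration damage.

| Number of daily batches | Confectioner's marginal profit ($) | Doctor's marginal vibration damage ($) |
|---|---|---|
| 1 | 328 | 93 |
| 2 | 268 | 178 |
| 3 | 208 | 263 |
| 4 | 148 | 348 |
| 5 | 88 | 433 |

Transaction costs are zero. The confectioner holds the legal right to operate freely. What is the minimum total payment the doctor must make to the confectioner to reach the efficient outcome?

$444

Left alone the confectioner would choose level 5 (marginal profit stays positive).
Efficient level: k* = 2 (marginal profit ≥ marginal vibration damage through 2).
The doctor must at least cover the confectioner's forgone profit from cutting 5→2: 208 + 148 + 88 = 444.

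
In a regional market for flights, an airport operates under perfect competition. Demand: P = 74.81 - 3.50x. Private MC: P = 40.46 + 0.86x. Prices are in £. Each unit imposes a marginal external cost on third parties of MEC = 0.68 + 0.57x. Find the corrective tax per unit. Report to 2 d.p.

Social marginal cost = private MC + MEC = 41.14 + 1.43x.
Set SMC = demand: 41.14 + 1.43x = 74.81 - 3.50x → x* = 6.8296.
The Pigouvian tax equals MEC at x*: 0.68 + 0.57×6.8296 = 4.5729.

tax = £4.57 per unit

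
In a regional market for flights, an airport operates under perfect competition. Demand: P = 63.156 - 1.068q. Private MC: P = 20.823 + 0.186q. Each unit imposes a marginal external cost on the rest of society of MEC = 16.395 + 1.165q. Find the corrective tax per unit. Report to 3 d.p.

Social marginal cost = private MC + MEC = 37.218 + 1.351q.
Set SMC = demand: 37.218 + 1.351q = 63.156 - 1.068q → q* = 10.7226.
The Pigouvian tax equals MEC at q*: 16.395 + 1.165×10.7226 = 28.8868.

tax = 28.887 per unit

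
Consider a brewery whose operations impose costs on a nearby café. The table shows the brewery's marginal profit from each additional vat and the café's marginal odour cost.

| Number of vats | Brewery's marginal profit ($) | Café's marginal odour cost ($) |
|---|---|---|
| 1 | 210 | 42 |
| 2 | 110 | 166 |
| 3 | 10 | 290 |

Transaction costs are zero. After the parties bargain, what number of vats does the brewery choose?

1

Bargaining reaches the level where marginal profit last exceeds marginal odour cost.
That holds through level 1 (210 ≥ 42) but not at 2 (110 < 166).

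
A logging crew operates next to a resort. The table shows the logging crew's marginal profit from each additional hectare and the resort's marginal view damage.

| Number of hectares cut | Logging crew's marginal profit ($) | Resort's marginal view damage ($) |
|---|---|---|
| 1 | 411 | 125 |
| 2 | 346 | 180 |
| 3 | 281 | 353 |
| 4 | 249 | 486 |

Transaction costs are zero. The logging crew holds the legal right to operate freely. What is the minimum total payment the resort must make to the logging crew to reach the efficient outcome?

Left alone the logging crew would choose level 4 (marginal profit stays positive).
Efficient level: k* = 2 (marginal profit ≥ marginal view damage through 2).
The resort must at least cover the logging crew's forgone profit from cutting 4→2: 281 + 249 = 530.

$530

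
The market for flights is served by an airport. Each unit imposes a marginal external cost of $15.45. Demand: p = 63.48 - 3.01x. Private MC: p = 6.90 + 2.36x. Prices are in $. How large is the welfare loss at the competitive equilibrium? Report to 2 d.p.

Market equilibrium (private): 6.90 + 2.36x = 63.48 - 3.01x → x_m = 10.5363.
Social marginal cost = private MC + MEC = 22.35 + 2.36x.
Set SMC = demand: 22.35 + 2.36x = 63.48 - 3.01x → x* = 7.6592.
The welfare-loss triangle has base |x_m − x*| and height MEC(x_m) (the vertical gap between SMC and demand is zero at x* and MEC at x_m).
DWL = ½ × 2.8771 × 15.4500 = 22.2256.

DWL = $22.23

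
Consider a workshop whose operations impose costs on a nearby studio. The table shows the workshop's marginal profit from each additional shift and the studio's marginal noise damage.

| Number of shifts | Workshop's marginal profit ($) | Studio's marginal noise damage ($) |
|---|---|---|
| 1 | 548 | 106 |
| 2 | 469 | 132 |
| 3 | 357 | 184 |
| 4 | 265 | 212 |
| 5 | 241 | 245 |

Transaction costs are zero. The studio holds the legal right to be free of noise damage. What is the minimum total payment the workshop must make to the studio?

Efficient level: marginal profit ≥ marginal noise damage through level 4, so k* = 4.
With the studio holding the right, the workshop must at least compensate total damage at k*: 106 + 132 + 184 + 212 = 634.

$634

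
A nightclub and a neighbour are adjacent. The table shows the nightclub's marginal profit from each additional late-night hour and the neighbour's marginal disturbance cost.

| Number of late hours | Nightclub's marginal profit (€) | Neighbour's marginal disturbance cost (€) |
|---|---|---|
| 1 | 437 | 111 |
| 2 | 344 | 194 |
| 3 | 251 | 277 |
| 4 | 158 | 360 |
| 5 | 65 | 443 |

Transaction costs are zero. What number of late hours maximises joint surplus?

2

Bargaining reaches the level where marginal profit last exceeds marginal disturbance cost.
That holds through level 2 (344 ≥ 194) but not at 3 (251 < 277).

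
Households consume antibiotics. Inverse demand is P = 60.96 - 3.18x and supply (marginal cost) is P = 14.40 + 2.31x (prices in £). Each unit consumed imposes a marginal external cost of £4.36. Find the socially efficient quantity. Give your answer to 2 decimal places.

Social marginal benefit = demand − MEC = 56.60 - 3.18x.
Set SMB = MC: 56.60 - 3.18x = 14.40 + 2.31x → x* = 7.6867.

x* = 7.69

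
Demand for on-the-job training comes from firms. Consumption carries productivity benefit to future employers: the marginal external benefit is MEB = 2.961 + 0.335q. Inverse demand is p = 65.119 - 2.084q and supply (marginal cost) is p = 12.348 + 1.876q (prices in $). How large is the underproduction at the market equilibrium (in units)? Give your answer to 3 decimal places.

2.048 units

Market equilibrium (private): 12.348 + 1.876q = 65.119 - 2.084q → q_m = 13.3260.
Social marginal benefit = demand + MEB = 68.080 - 1.749q.
Set SMB = MC: 68.080 - 1.749q = 12.348 + 1.876q → q* = 15.3743.
Gap = |13.3260 − 15.3743| = 2.0483.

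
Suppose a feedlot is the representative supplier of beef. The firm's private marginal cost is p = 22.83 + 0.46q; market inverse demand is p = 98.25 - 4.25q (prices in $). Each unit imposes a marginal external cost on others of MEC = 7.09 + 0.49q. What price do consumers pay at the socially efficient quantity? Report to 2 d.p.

P = $42.40

Social marginal cost = private MC + MEC = 29.92 + 0.95q.
Set SMC = demand: 29.92 + 0.95q = 98.25 - 4.25q → q* = 13.1404.
Consumer price on the demand curve at q*: 98.25 − 4.25×13.1404 = 42.4033.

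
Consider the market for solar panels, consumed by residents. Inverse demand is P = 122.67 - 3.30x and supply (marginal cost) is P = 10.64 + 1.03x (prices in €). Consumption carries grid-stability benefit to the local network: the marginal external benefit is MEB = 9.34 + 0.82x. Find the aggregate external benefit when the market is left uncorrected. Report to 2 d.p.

€516.11

Market equilibrium (private): 10.64 + 1.03x = 122.67 - 3.30x → x_m = 25.8730.
Total external benefit = ∫₀^{x_m} (9.34 + 0.82x) dx = 9.34×25.8730 + ½×0.82×25.8730² = 516.1128.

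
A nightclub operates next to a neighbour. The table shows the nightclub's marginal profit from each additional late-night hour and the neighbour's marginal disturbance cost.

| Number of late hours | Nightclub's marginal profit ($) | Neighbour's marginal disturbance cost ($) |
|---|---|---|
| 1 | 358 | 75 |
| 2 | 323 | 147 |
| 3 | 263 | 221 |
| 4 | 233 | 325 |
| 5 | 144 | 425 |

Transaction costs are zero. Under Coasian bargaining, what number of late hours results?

3

Bargaining reaches the level where marginal profit last exceeds marginal disturbance cost.
That holds through level 3 (263 ≥ 221) but not at 4 (233 < 325).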